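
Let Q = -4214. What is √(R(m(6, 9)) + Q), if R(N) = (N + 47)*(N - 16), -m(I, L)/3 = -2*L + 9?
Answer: 10*I*√34 ≈ 58.31*I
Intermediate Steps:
m(I, L) = -27 + 6*L (m(I, L) = -3*(-2*L + 9) = -3*(9 - 2*L) = -27 + 6*L)
R(N) = (-16 + N)*(47 + N) (R(N) = (47 + N)*(-16 + N) = (-16 + N)*(47 + N))
√(R(m(6, 9)) + Q) = √((-752 + (-27 + 6*9)² + 31*(-27 + 6*9)) - 4214) = √((-752 + (-27 + 54)² + 31*(-27 + 54)) - 4214) = √((-752 + 27² + 31*27) - 4214) = √((-752 + 729 + 837) - 4214) = √(814 - 4214) = √(-3400) = 10*I*√34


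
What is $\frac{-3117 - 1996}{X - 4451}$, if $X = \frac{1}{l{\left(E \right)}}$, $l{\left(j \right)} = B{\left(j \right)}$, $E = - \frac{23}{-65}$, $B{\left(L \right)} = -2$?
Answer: $\frac{10226}{8903} \approx 1.1486$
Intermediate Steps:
$E = \frac{23}{65}$ ($E = \left(-23\right) \left(- \frac{1}{65}\right) = \frac{23}{65} \approx 0.35385$)
$l{\left(j \right)} = -2$
$X = - \frac{1}{2}$ ($X = \frac{1}{-2} = - \frac{1}{2} \approx -0.5$)
$\frac{-3117 - 1996}{X - 4451} = \frac{-3117 - 1996}{- \frac{1}{2} - 4451} = - \frac{5113}{- \frac{8903}{2}} = \left(-5113\right) \left(- \frac{2}{8903}\right) = \frac{10226}{8903}$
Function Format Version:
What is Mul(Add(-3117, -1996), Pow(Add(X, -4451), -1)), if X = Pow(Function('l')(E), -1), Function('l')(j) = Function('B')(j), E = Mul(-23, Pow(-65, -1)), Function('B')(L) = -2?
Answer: Rational(10226, 8903) ≈ 1.1486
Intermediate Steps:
E = Rational(23, 65) (E = Mul(-23, Rational(-1, 65)) = Rational(23, 65) ≈ 0.35385)
Function('l')(j) = -2
X = Rational(-1, 2) (X = Pow(-2, -1) = Rational(-1, 2) ≈ -0.50000)
Mul(Add(-3117, -1996), Pow(Add(X, -4451), -1)) = Mul(Add(-3117, -1996), Pow(Add(Rational(-1, 2), -4451), -1)) = Mul(-5113, Pow(Rational(-8903, 2), -1)) = Mul(-5113, Rational(-2, 8903)) = Rational(10226, 8903)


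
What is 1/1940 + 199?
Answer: 386061/1940 ≈ 199.00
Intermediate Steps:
1/1940 + 199 = 386061/1940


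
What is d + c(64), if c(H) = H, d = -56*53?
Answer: -2904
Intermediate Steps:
d = -2968
d + c(64) = -2968 + 64 = -2904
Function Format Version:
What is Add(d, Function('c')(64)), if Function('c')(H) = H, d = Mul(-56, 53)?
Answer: -2904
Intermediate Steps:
d = -2968
Add(d, Function('c')(64)) = Add(-2968, 64) = -2904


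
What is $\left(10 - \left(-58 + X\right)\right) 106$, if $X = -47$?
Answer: $12190$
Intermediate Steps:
$\left(10 - \left(-58 + X\right)\right) 106 = \left(10 + \left(58 - -47\right)\right) 106 = \left(10 + \left(58 + 47\right)\right) 106 = \left(10 + 105\right) 106 = 115 \cdot 106 = 12190$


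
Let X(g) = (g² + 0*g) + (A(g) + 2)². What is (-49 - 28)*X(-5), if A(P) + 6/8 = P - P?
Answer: -32725/16 ≈ -2045.3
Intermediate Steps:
A(P) = -¾ (A(P) = -¾ + (P - P) = -¾ + 0 = -¾)
X(g) = 25/16 + g² (X(g) = (g² + 0*g) + (-¾ + 2)² = (g² + 0) + (5/4)² = g² + 25/16 = 25/16 + g²)
(-49 - 28)*X(-5) = (-49 - 28)*(25/16 + (-5)²) = -77*(25/16 + 25) = -77*425/16 = -32725/16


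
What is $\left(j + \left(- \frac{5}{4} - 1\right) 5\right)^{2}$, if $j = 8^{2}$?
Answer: $\frac{44521}{16} \approx 2782.6$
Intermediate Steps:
$j = 64$
$\left(j + \left(- \frac{5}{4} - 1\right) 5\right)^{2} = \left(64 + \left(- \frac{5}{4} - 1\right) 5\right)^{2} = \left(64 - \frac{45}{4}\right)^{2} = \left(\frac{211}{4}\right)^{2} = \frac{44521}{16}$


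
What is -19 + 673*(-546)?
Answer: -367477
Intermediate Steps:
-19 + 673*(-546) = -19 - 367458 = -367477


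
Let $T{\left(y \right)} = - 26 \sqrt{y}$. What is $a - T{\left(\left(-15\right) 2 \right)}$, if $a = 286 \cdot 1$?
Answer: $286 + 26 i \sqrt{30} \approx 286.0 + 142.41 i$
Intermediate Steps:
$a = 286$
$a - T{\left(\left(-15\right) 2 \right)} = 286 - - 26 \sqrt{\left(-15\right) 2} = 286 - - 26 \sqrt{-30} = 286 - - 26 i \sqrt{30} = 286 + 26 i \sqrt{30}$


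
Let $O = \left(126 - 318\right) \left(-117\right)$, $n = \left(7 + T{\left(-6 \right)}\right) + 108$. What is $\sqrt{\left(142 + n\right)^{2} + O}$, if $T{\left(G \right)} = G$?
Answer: $\sqrt{85465} \approx 292.34$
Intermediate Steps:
$n = 109$ ($n = \left(7 - 6\right) + 108 = 1 + 108 = 109$)
$O = 22464$ ($O = \left(-192\right) \left(-117\right) = 22464$)
$\sqrt{\left(142 + n\right)^{2} + O} = \sqrt{\left(142 + 109\right)^{2} + 22464} = \sqrt{251^{2} + 22464} = \sqrt{63001 + 22464} = \sqrt{85465}$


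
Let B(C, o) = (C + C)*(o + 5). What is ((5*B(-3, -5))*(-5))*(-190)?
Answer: 0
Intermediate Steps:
B(C, o) = 2*C*(5 + o) (B(C, o) = (2*C)*(5 + o) = 2*C*(5 + o))
((5*B(-3, -5))*(-5))*(-190) = ((5*(2*(-3)*(5 - 5)))*(-5))*(-190) = ((5*(2*(-3)*0))*(-5))*(-190) = ((5*0)*(-5))*(-190) = (0*(-5))*(-190) = 0*(-190) = 0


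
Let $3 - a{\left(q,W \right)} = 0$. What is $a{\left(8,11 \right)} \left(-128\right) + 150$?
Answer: $-234$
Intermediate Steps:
$a{\left(q,W \right)} = 3$ ($a{\left(q,W \right)} = 3 - 0 = 3 + 0 = 3$)
$a{\left(8,11 \right)} \left(-128\right) + 150 = 3 \left(-128\right) + 150 = -384 + 150 = -234$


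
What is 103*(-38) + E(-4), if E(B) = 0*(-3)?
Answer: -3914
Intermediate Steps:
E(B) = 0
103*(-38) + E(-4) = 103*(-38) + 0 = -3914 + 0 = -3914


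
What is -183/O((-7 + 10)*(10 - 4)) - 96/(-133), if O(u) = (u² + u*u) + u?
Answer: 13199/29526 ≈ 0.44703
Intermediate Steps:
O(u) = u + 2*u² (O(u) = (u² + u²) + u = 2*u² + u = u + 2*u²)
-183/O((-7 + 10)*(10 - 4)) - 96/(-133) = -183*1/((1 + 2*((-7 + 10)*(10 - 4)))*(-7 + 10)*(10 - 4)) - 96/(-133) = -183*1/(18*(1 + 2*(3*6))) - 96*(-1/133) = -183*1/(18*(1 + 2*18)) + 96/133 = -183*1/(18*(1 + 36)) + 96/133 = -183/(18*37) + 96/133 = -183/666 + 96/133 = -183*1/666 + 96/133 = -61/222 + 96/133 = 13199/29526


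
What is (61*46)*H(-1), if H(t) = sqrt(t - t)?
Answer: 0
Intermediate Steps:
H(t) = 0 (H(t) = sqrt(0) = 0)
(61*46)*H(-1) = (61*46)*0 = 2806*0 = 0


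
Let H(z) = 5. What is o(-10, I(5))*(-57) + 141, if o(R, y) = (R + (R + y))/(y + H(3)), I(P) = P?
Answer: 453/2 ≈ 226.50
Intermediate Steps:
o(R, y) = (y + 2*R)/(5 + y) (o(R, y) = (R + (R + y))/(y + 5) = (y + 2*R)/(5 + y))
o(-10, I(5))*(-57) + 141 = ((5 + 2*(-10))/(5 + 5))*(-57) + 141 = ((5 - 20)/10)*(-57) + 141 = ((⅒)*(-15))*(-57) + 141 = -3/2*(-57) + 141 = 171/2 + 141 = 453/2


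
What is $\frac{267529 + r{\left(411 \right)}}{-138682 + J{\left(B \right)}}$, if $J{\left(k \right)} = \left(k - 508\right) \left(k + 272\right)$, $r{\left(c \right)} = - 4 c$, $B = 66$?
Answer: $- \frac{265885}{288078} \approx -0.92296$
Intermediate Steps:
$J{\left(k \right)} = \left(-508 + k\right) \left(272 + k\right)$
$\frac{267529 + r{\left(411 \right)}}{-138682 + J{\left(B \right)}} = \frac{267529 - 1644}{-138682 - \left(153752 - 4356\right)} = \frac{267529 - 1644}{-138682 - 149396} = \frac{265885}{-138682 - 149396} = \frac{265885}{-288078} = 265885 \left(- \frac{1}{288078}\right) = - \frac{265885}{288078}$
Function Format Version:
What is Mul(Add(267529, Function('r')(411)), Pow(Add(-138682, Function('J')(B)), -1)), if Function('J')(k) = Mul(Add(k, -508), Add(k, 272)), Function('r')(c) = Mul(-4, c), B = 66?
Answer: Rational(-265885, 288078) ≈ -0.92296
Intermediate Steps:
Function('J')(k) = Mul(Add(-508, k), Add(272, k))
Mul(Add(267529, Function('r')(411)), Pow(Add(-138682, Function('J')(B)), -1)) = Mul(Add(267529, Mul(-4, 411)), Pow(Add(-138682, Add(-138176, Pow(66, 2), Mul(-236, 66))), -1)) = Mul(Add(267529, -1644), Pow(Add(-138682, Add(-138176, 4356, -15576)), -1)) = Mul(265885, Pow(Add(-138682, -149396), -1)) = Mul(265885, Pow(-288078, -1)) = Mul(265885, Rational(-1, 288078)) = Rational(-265885, 288078)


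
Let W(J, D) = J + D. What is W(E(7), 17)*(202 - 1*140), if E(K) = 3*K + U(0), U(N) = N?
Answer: 2356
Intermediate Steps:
E(K) = 3*K (E(K) = 3*K + 0 = 3*K)
W(J, D) = D + J
W(E(7), 17)*(202 - 1*140) = (17 + 3*7)*(202 - 1*140) = (17 + 21)*(202 - 140) = 38*62 = 2356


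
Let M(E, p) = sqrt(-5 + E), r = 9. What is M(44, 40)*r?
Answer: 9*sqrt(39) ≈ 56.205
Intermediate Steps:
M(44, 40)*r = sqrt(-5 + 44)*9 = sqrt(39)*9 = 9*sqrt(39)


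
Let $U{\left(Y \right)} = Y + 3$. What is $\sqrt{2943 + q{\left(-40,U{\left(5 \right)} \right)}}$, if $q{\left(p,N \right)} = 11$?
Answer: $\sqrt{2954} \approx 54.351$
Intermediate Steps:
$U{\left(Y \right)} = 3 + Y$
$\sqrt{2943 + q{\left(-40,U{\left(5 \right)} \right)}} = \sqrt{2943 + 11} = \sqrt{2954}$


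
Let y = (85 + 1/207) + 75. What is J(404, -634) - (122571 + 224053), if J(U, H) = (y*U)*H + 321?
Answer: -8555165177/207 ≈ -4.1329e+7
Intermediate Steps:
y = 33121/207 (y = (85 + 1/207) + 75 = 17596/207 + 75 = 33121/207 ≈ 160.00)
J(U, H) = 321 + 33121*H*U/207 (J(U, H) = (33121*U/207)*H + 321 = 33121*H*U/207 + 321 = 321 + 33121*H*U/207)
J(404, -634) - (122571 + 224053) = (321 + (33121/207)*(-634)*404) - (122571 + 224053) = (321 - 8483480456/207) - 1*346624 = -8483414009/207 - 346624 = -8555165177/207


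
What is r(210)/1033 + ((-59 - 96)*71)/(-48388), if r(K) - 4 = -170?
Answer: 3335757/49984804 ≈ 0.066735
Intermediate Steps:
r(K) = -166 (r(K) = 4 - 170 = -166)
r(210)/1033 + ((-59 - 96)*71)/(-48388) = -166/1033 + ((-59 - 96)*71)/(-48388) = -166*1/1033 - 155*71*(-1/48388) = -166/1033 - 11005*(-1/48388) = -166/1033 + 11005/48388 = 3335757/49984804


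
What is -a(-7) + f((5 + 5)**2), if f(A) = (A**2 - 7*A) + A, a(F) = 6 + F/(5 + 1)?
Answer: 56371/6 ≈ 9395.2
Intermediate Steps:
a(F) = 6 + F/6
f(A) = A**2 - 6*A
-a(-7) + f((5 + 5)**2) = -(6 + (1/6)*(-7)) + (5 + 5)**2*(-6 + (5 + 5)**2) = -(6 - 7/6) + 10**2*(-6 + 10**2) = -1*29/6 + 100*(-6 + 100) = -29/6 + 100*94 = -29/6 + 9400 = 56371/6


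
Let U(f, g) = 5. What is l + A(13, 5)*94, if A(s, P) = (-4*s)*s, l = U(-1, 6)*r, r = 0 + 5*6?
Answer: -63394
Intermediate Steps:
r = 30 (r = 0 + 30 = 30)
l = 150 (l = 5*30 = 150)
A(s, P) = -4*s²
l + A(13, 5)*94 = 150 - 4*13²*94 = 150 - 4*169*94 = 150 - 676*94 = 150 - 63544 = -63394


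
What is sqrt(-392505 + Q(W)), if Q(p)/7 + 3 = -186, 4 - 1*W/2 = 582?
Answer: 2*I*sqrt(98457) ≈ 627.56*I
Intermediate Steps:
W = -1156 (W = 8 - 2*582 = 8 - 1164 = -1156)
Q(p) = -1323 (Q(p) = -21 + 7*(-186) = -21 - 1302 = -1323)
sqrt(-392505 + Q(W)) = sqrt(-392505 - 1323) = sqrt(-393828) = 2*I*sqrt(98457)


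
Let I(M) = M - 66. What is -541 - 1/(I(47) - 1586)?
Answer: -868304/1605 ≈ -541.00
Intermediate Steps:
I(M) = -66 + M
-541 - 1/(I(47) - 1586) = -541 - 1/((-66 + 47) - 1586) = -541 - 1/(-19 - 1586) = -541 - 1/(-1605) = -541 - 1*(-1/1605) = -541 + 1/1605 = -868304/1605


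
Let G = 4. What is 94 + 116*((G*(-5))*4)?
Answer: -9186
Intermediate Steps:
94 + 116*((G*(-5))*4) = 94 + 116*((4*(-5))*4) = 94 + 116*(-20*4) = 94 + 116*(-80) = 94 - 9280 = -9186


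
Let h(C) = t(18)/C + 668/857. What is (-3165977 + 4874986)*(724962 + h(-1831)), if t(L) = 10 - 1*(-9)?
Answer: 1944147538084492311/1569167 ≈ 1.2390e+12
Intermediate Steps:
t(L) = 19 (t(L) = 10 + 9 = 19)
h(C) = 668/857 + 19/C (h(C) = 19/C + 668/857 = 668/857 + 19/C)
(-3165977 + 4874986)*(724962 + h(-1831)) = (-3165977 + 4874986)*(724962 + (668/857 + 19/(-1831))) = 1709009*(724962 + (668/857 + 19*(-1/1831))) = 1709009*(724962 + (668/857 - 19/1831)) = 1709009*(724962 + 1206825/1569167) = 1709009*(1137587653479/1569167) = 1944147538084492311/1569167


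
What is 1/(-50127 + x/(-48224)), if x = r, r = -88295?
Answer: -48224/2417236153 ≈ -1.9950e-5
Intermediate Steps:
x = -88295
1/(-50127 + x/(-48224)) = 1/(-50127 - 88295/(-48224)) = 1/(-50127 - 88295*(-1/48224)) = 1/(-50127 + 88295/48224) = 1/(-2417236153/48224) = -48224/2417236153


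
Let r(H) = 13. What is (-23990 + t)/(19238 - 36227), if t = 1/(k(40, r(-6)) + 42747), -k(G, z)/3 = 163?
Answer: 1013769419/717921162 ≈ 1.4121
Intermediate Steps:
k(G, z) = -489 (k(G, z) = -3*163 = -489)
t = 1/42258 (t = 1/(-489 + 42747) = 1/42258 ≈ 2.3664e-5)
(-23990 + t)/(19238 - 36227) = (-23990 + 1/42258)/(19238 - 36227) = -1013769419/42258/(-16989) = -1013769419/42258*(-1/16989) = 1013769419/717921162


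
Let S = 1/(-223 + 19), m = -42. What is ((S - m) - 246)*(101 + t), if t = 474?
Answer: -23929775/204 ≈ -1.1730e+5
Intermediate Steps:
S = -1/204 (S = 1/(-204) = -1/204 ≈ -0.0049020)
((S - m) - 246)*(101 + t) = ((-1/204 - 1*(-42)) - 246)*(101 + 474) = ((-1/204 + 42) - 246)*575 = (8567/204 - 246)*575 = -41617/204*575 = -23929775/204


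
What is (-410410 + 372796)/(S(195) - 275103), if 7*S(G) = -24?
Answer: 87766/641915 ≈ 0.13673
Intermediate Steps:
S(G) = -24/7 (S(G) = (⅐)*(-24) = -24/7)
(-410410 + 372796)/(S(195) - 275103) = (-410410 + 372796)/(-24/7 - 275103) = -37614/(-1925745/7) = -37614*(-7/1925745) = 87766/641915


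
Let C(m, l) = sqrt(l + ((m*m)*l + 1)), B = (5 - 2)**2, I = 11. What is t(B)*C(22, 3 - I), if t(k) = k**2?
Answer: 243*I*sqrt(431) ≈ 5044.8*I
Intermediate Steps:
B = 9 (B = 3**2 = 9)
C(m, l) = sqrt(1 + l + l*m**2) (C(m, l) = sqrt(l + (m**2*l + 1)) = sqrt(l + (l*m**2 + 1)) = sqrt(l + (1 + l*m**2)) = sqrt(1 + l + l*m**2))
t(B)*C(22, 3 - I) = 9**2*sqrt(1 + (3 - 1*11) + (3 - 1*11)*22**2) = 81*sqrt(1 + (3 - 11) + (3 - 11)*484) = 81*sqrt(1 - 8 - 8*484) = 81*sqrt(1 - 8 - 3872) = 81*sqrt(-3879) = 81*(3*I*sqrt(431)) = 243*I*sqrt(431)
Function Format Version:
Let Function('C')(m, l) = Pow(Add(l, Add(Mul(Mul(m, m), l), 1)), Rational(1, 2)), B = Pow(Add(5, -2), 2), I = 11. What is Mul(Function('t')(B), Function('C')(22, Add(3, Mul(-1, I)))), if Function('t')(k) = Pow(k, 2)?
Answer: Mul(243, I, Pow(431, Rational(1, 2))) ≈ Mul(5044.8, I)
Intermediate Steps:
B = 9 (B = Pow(3, 2) = 9)
Function('C')(m, l) = Pow(Add(1, l, Mul(l, Pow(m, 2))), Rational(1, 2)) (Function('C')(m, l) = Pow(Add(l, Add(Mul(Pow(m, 2), l), 1)), Rational(1, 2)) = Pow(Add(l, Add(Mul(l, Pow(m, 2)), 1)), Rational(1, 2)) = Pow(Add(l, Add(1, Mul(l, Pow(m, 2)))), Rational(1, 2)) = Pow(Add(1, l, Mul(l, Pow(m, 2))), Rational(1, 2)))
Mul(Function('t')(B), Function('C')(22, Add(3, Mul(-1, I)))) = Mul(Pow(9, 2), Pow(Add(1, Add(3, Mul(-1, 11)), Mul(Add(3, Mul(-1, 11)), Pow(22, 2))), Rational(1, 2))) = Mul(81, Pow(Add(1, Add(3, -11), Mul(Add(3, -11), 484)), Rational(1, 2))) = Mul(81, Pow(Add(1, -8, Mul(-8, 484)), Rational(1, 2))) = Mul(81, Pow(Add(1, -8, -3872), Rational(1, 2))) = Mul(81, Pow(-3879, Rational(1, 2))) = Mul(81, Mul(3, I, Pow(431, Rational(1, 2)))) = Mul(243, I, Pow(431, Rational(1, 2)))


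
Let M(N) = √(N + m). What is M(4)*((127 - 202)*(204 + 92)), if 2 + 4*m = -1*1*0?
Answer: -11100*√14 ≈ -41532.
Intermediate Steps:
m = -½ (m = -½ + (-1*1*0)/4 = -½ + (-1*0)/4 = -½ + (¼)*0 = -½ + 0 = -½ ≈ -0.50000)
M(N) = √(-½ + N) (M(N) = √(N - ½) = √(-½ + N))
M(4)*((127 - 202)*(204 + 92)) = (√(-2 + 4*4)/2)*((127 - 202)*(204 + 92)) = (√(-2 + 16)/2)*(-75*296) = (√14/2)*(-22200) = -11100*√14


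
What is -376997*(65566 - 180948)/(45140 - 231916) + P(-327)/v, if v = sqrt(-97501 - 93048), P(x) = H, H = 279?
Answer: -21749333927/93388 - 279*I*sqrt(190549)/190549 ≈ -2.3289e+5 - 0.63915*I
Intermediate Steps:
P(x) = 279
v = I*sqrt(190549) (v = sqrt(-190549) = I*sqrt(190549) ≈ 436.52*I)
-376997*(65566 - 180948)/(45140 - 231916) + P(-327)/v = -376997*(65566 - 180948)/(45140 - 231916) + 279/((I*sqrt(190549))) = -376997/((-186776/(-115382))) + 279*(-I*sqrt(190549)/190549) = -376997/((-186776*(-1/115382))) - 279*I*sqrt(190549)/190549 = -376997/93388/57691 - 279*I*sqrt(190549)/190549 = -376997*57691/93388 - 279*I*sqrt(190549)/190549 = -21749333927/93388 - 279*I*sqrt(190549)/190549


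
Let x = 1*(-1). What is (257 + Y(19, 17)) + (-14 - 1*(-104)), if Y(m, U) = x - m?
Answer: 327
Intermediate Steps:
x = -1
Y(m, U) = -1 - m
(257 + Y(19, 17)) + (-14 - 1*(-104)) = (257 + (-1 - 1*19)) + (-14 - 1*(-104)) = (257 + (-1 - 19)) + (-14 + 104) = (257 - 20) + 90 = 237 + 90 = 327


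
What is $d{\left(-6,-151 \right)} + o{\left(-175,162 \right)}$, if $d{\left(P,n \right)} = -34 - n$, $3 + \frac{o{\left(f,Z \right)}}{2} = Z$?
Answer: $435$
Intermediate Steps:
$o{\left(f,Z \right)} = -6 + 2 Z$
$d{\left(-6,-151 \right)} + o{\left(-175,162 \right)} = \left(-34 - -151\right) + \left(-6 + 2 \cdot 162\right) = \left(-34 + 151\right) + \left(-6 + 324\right) = 117 + 318 = 435$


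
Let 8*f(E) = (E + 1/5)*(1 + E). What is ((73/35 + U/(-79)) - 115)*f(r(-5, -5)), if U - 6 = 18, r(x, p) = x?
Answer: -3756576/13825 ≈ -271.72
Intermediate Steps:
U = 24 (U = 6 + 18 = 24)
f(E) = (1 + E)*(⅕ + E)/8 (f(E) = ((E + 1/5)*(1 + E))/8 = ((E + ⅕)*(1 + E))/8 = ((⅕ + E)*(1 + E))/8 = ((1 + E)*(⅕ + E))/8 = (1 + E)*(⅕ + E)/8)
((73/35 + U/(-79)) - 115)*f(r(-5, -5)) = ((73/35 + 24/(-79)) - 115)*(1/40 + (⅛)*(-5)² + (3/20)*(-5)) = ((73*(1/35) + 24*(-1/79)) - 115)*(1/40 + (⅛)*25 - ¾) = ((73/35 - 24/79) - 115)*(1/40 + 25/8 - ¾) = (4927/2765 - 115)*(12/5) = -313048/2765*12/5 = -3756576/13825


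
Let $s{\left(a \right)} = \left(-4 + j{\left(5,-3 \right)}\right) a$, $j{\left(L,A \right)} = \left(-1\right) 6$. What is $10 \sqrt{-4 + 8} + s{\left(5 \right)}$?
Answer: $-30$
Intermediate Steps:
$j{\left(L,A \right)} = -6$
$s{\left(a \right)} = - 10 a$ ($s{\left(a \right)} = \left(-4 - 6\right) a = - 10 a$)
$10 \sqrt{-4 + 8} + s{\left(5 \right)} = 10 \sqrt{-4 + 8} - 50 = 10 \sqrt{4} - 50 = 10 \cdot 2 - 50 = 20 - 50 = -30$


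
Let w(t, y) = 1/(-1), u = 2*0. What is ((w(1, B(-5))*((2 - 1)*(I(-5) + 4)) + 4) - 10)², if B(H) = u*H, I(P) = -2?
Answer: 64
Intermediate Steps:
u = 0
B(H) = 0 (B(H) = 0*H = 0)
w(t, y) = -1
((w(1, B(-5))*((2 - 1)*(I(-5) + 4)) + 4) - 10)² = ((-(2 - 1)*(-2 + 4) + 4) - 10)² = ((-2 + 4) - 10)² = (2 - 10)² = (-8)² = 64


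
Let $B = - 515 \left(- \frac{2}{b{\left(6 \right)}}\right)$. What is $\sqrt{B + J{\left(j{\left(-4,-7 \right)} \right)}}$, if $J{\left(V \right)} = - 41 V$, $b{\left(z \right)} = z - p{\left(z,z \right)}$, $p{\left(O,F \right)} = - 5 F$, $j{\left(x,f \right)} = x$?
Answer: $\frac{\sqrt{6934}}{6} \approx 13.878$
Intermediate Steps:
$b{\left(z \right)} = 6 z$ ($b{\left(z \right)} = z - - 5 z = z + 5 z = 6 z$)
$B = \frac{515}{18}$ ($B = - 515 \left(- \frac{2}{6 \cdot 6}\right) = - 515 \left(- \frac{2}{36}\right) = - 515 \left(\left(-2\right) \frac{1}{36}\right) = \left(-515\right) \left(- \frac{1}{18}\right) = \frac{515}{18} \approx 28.611$)
$\sqrt{B + J{\left(j{\left(-4,-7 \right)} \right)}} = \sqrt{\frac{515}{18} - -164} = \sqrt{\frac{515}{18} + 164} = \sqrt{\frac{3467}{18}} = \frac{\sqrt{6934}}{6}$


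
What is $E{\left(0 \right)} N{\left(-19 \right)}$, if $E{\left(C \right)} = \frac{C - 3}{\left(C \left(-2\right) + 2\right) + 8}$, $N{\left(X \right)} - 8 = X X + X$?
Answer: $-105$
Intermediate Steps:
$N{\left(X \right)} = 8 + X + X^{2}$ ($N{\left(X \right)} = 8 + \left(X X + X\right) = 8 + \left(X^{2} + X\right) = 8 + \left(X + X^{2}\right) = 8 + X + X^{2}$)
$E{\left(C \right)} = \frac{-3 + C}{10 - 2 C}$ ($E{\left(C \right)} = \frac{-3 + C}{\left(- 2 C + 2\right) + 8} = \frac{-3 + C}{\left(2 - 2 C\right) + 8} = \frac{-3 + C}{10 - 2 C}$)
$E{\left(0 \right)} N{\left(-19 \right)} = \frac{3 - 0}{2 \left(-5 + 0\right)} \left(8 - 19 + \left(-19\right)^{2}\right) = \frac{3 + 0}{2 \left(-5\right)} \left(8 - 19 + 361\right) = \frac{1}{2} \left(- \frac{1}{5}\right) 3 \cdot 350 = \left(- \frac{3}{10}\right) 350 = -105$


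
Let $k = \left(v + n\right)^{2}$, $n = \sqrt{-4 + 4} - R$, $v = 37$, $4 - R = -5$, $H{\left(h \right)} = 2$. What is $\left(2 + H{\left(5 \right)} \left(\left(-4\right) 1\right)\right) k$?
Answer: $-4704$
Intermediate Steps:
$R = 9$ ($R = 4 - -5 = 4 + 5 = 9$)
$n = -9$ ($n = \sqrt{-4 + 4} - 9 = \sqrt{0} - 9 = 0 - 9 = -9$)
$k = 784$ ($k = \left(37 - 9\right)^{2} = 28^{2} = 784$)
$\left(2 + H{\left(5 \right)} \left(\left(-4\right) 1\right)\right) k = \left(2 + 2 \left(\left(-4\right) 1\right)\right) 784 = \left(2 + 2 \left(-4\right)\right) 784 = \left(2 - 8\right) 784 = \left(-6\right) 784 = -4704$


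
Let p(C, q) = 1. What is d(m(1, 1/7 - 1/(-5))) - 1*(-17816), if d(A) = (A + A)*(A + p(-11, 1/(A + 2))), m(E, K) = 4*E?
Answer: 17856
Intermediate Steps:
d(A) = 2*A*(1 + A) (d(A) = (A + A)*(A + 1) = (2*A)*(1 + A) = 2*A*(1 + A))
d(m(1, 1/7 - 1/(-5))) - 1*(-17816) = 2*(4*1)*(1 + 4*1) - 1*(-17816) = 2*4*(1 + 4) + 17816 = 2*4*5 + 17816 = 40 + 17816 = 17856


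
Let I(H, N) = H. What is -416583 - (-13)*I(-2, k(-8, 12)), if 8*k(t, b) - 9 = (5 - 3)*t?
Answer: -416609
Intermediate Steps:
k(t, b) = 9/8 + t/4 (k(t, b) = 9/8 + ((5 - 3)*t)/8 = 9/8 + (2*t)/8 = 9/8 + t/4)
-416583 - (-13)*I(-2, k(-8, 12)) = -416583 - (-13)*(-2) = -416583 - 1*26 = -416583 - 26 = -416609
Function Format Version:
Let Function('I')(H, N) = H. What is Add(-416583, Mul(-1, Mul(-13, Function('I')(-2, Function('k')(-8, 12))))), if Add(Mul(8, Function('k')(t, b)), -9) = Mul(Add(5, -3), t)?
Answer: -416609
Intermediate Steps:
Function('k')(t, b) = Add(Rational(9, 8), Mul(Rational(1, 4), t)) (Function('k')(t, b) = Add(Rational(9, 8), Mul(Rational(1, 8), Mul(Add(5, -3), t))) = Add(Rational(9, 8), Mul(Rational(1, 8), Mul(2, t))) = Add(Rational(9, 8), Mul(Rational(1, 4), t)))
Add(-416583, Mul(-1, Mul(-13, Function('I')(-2, Function('k')(-8, 12))))) = Add(-416583, Mul(-1, Mul(-13, -2))) = Add(-416583, Mul(-1, 26)) = Add(-416583, -26) = -416609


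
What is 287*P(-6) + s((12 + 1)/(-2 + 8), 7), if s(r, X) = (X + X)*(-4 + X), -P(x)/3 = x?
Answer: 5208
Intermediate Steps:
P(x) = -3*x
s(r, X) = 2*X*(-4 + X) (s(r, X) = (2*X)*(-4 + X) = 2*X*(-4 + X))
287*P(-6) + s((12 + 1)/(-2 + 8), 7) = 287*(-3*(-6)) + 2*7*(-4 + 7) = 287*18 + 2*7*3 = 5166 + 42 = 5208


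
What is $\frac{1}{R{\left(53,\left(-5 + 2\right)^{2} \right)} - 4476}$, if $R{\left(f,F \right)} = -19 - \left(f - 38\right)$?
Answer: $- \frac{1}{4510} \approx -0.00022173$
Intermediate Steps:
$R{\left(f,F \right)} = 19 - f$ ($R{\left(f,F \right)} = -19 - \left(-38 + f\right) = 19 - f$)
$\frac{1}{R{\left(53,\left(-5 + 2\right)^{2} \right)} - 4476} = \frac{1}{\left(19 - 53\right) - 4476} = \frac{1}{-34 - 4476} = \frac{1}{-4510} = - \frac{1}{4510}$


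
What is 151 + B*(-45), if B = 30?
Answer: -1199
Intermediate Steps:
151 + B*(-45) = 151 + 30*(-45) = 151 - 1350 = -1199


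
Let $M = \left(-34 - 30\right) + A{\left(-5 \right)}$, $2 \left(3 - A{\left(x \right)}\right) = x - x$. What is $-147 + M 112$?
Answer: $-6979$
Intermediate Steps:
$A{\left(x \right)} = 3$ ($A{\left(x \right)} = 3 - \frac{x - x}{2} = 3 - 0 = 3 + 0 = 3$)
$M = -61$ ($M = \left(-34 - 30\right) + 3 = -64 + 3 = -61$)
$-147 + M 112 = -147 - 6832 = -6979$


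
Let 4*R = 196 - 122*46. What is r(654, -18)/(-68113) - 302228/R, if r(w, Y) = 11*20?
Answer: 10292678942/46112501 ≈ 223.21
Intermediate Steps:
R = -1354 (R = (196 - 122*46)/4 = (196 - 5612)/4 = (¼)*(-5416) = -1354)
r(w, Y) = 220
r(654, -18)/(-68113) - 302228/R = 220/(-68113) - 302228/(-1354) = 220*(-1/68113) - 302228*(-1/1354) = -220/68113 + 151114/677 = 10292678942/46112501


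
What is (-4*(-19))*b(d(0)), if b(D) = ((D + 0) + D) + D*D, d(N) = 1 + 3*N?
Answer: 228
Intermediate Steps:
b(D) = D² + 2*D (b(D) = (D + D) + D² = 2*D + D² = D² + 2*D)
(-4*(-19))*b(d(0)) = (-4*(-19))*((1 + 3*0)*(2 + (1 + 3*0))) = 76*((1 + 0)*(2 + (1 + 0))) = 76*(1*(2 + 1)) = 76*(1*3) = 76*3 = 228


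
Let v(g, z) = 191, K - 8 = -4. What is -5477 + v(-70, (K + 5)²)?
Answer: -5286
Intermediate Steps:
K = 4 (K = 8 - 4 = 4)
-5477 + v(-70, (K + 5)²) = -5477 + 191 = -5286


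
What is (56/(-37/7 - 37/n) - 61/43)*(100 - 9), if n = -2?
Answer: 2040857/7955 ≈ 256.55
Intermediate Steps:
(56/(-37/7 - 37/n) - 61/43)*(100 - 9) = (56/(-37/7 - 37/(-2)) - 61/43)*(100 - 9) = (56/(-37*⅐ - 37*(-½)) - 61*1/43)*91 = (56/(-37/7 + 37/2) - 61/43)*91 = (56/(185/14) - 61/43)*91 = (56*(14/185) - 61/43)*91 = (784/185 - 61/43)*91 = (22427/7955)*91 = 2040857/7955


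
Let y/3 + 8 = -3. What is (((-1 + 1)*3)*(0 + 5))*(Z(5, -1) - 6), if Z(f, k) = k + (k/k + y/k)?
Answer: 0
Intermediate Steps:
y = -33 (y = -24 + 3*(-3) = -24 - 9 = -33)
Z(f, k) = 1 + k - 33/k (Z(f, k) = k + (k/k - 33/k) = k + (1 - 33/k) = 1 + k - 33/k)
(((-1 + 1)*3)*(0 + 5))*(Z(5, -1) - 6) = (((-1 + 1)*3)*(0 + 5))*((1 - 1 - 33/(-1)) - 6) = ((0*3)*5)*((1 - 1 - 33*(-1)) - 6) = (0*5)*((1 - 1 + 33) - 6) = 0*(33 - 6) = 0*27 = 0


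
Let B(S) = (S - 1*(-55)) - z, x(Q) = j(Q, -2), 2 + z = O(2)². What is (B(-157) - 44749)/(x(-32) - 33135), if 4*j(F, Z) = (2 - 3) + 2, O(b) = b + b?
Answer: 179460/132539 ≈ 1.3540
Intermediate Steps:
O(b) = 2*b
z = 14 (z = -2 + (2*2)² = -2 + 4² = -2 + 16 = 14)
j(F, Z) = ¼ (j(F, Z) = ((2 - 3) + 2)/4 = (-1 + 2)/4 = (¼)*1 = ¼)
x(Q) = ¼
B(S) = 41 + S (B(S) = (S - 1*(-55)) - 1*14 = (S + 55) - 14 = (55 + S) - 14 = 41 + S)
(B(-157) - 44749)/(x(-32) - 33135) = ((41 - 157) - 44749)/(¼ - 33135) = (-116 - 44749)/(-132539/4) = -44865*(-4/132539) = 179460/132539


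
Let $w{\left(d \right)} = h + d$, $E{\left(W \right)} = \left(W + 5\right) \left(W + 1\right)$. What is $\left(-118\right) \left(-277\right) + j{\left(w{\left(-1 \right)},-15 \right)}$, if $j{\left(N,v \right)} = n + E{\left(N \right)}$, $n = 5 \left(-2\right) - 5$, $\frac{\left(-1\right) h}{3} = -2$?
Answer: $32731$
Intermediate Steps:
$h = 6$ ($h = \left(-3\right) \left(-2\right) = 6$)
$E{\left(W \right)} = \left(1 + W\right) \left(5 + W\right)$ ($E{\left(W \right)} = \left(5 + W\right) \left(1 + W\right) = \left(1 + W\right) \left(5 + W\right)$)
$n = -15$ ($n = -10 - 5 = -15$)
$w{\left(d \right)} = 6 + d$
$j{\left(N,v \right)} = -10 + N^{2} + 6 N$ ($j{\left(N,v \right)} = -15 + \left(5 + N^{2} + 6 N\right) = -10 + N^{2} + 6 N$)
$\left(-118\right) \left(-277\right) + j{\left(w{\left(-1 \right)},-15 \right)} = \left(-118\right) \left(-277\right) + \left(-10 + \left(6 - 1\right)^{2} + 6 \left(6 - 1\right)\right) = 32686 + \left(-10 + 5^{2} + 6 \cdot 5\right) = 32686 + \left(-10 + 25 + 30\right) = 32686 + 45 = 32731$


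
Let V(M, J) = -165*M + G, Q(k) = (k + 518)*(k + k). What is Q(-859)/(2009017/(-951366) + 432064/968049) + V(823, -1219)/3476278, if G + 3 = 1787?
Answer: -625195435322366112181625/1777277137523147234 ≈ -3.5177e+5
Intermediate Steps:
G = 1784 (G = -3 + 1787 = 1784)
Q(k) = 2*k*(518 + k) (Q(k) = (518 + k)*(2*k) = 2*k*(518 + k))
V(M, J) = 1784 - 165*M (V(M, J) = -165*M + 1784 = 1784 - 165*M)
Q(-859)/(2009017/(-951366) + 432064/968049) + V(823, -1219)/3476278 = (2*(-859)*(518 - 859))/(2009017/(-951366) + 432064/968049) + (1784 - 165*823)/3476278 = (2*(-859)*(-341))/(2009017*(-1/951366) + 432064*(1/968049)) + (1784 - 135795)*(1/3476278) = 585838/(-2009017/951366 + 432064/968049) - 134011*1/3476278 = 585838/(-511258632803/306989634978) - 134011/3476278 = 585838*(-306989634978/511258632803) - 134011/3476278 = -179846193776241564/511258632803 - 134011/3476278 = -625195435322366112181625/1777277137523147234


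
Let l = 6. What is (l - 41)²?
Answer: 1225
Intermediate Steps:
(l - 41)² = (6 - 41)² = (-35)² = 1225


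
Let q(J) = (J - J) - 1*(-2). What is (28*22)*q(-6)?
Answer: 1232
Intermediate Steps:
q(J) = 2 (q(J) = 0 + 2 = 2)
(28*22)*q(-6) = (28*22)*2 = 616*2 = 1232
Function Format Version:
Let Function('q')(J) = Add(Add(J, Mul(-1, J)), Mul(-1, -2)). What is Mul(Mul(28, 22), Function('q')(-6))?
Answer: 1232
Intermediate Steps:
Function('q')(J) = 2 (Function('q')(J) = Add(0, 2) = 2)
Mul(Mul(28, 22), Function('q')(-6)) = Mul(Mul(28, 22), 2) = Mul(616, 2) = 1232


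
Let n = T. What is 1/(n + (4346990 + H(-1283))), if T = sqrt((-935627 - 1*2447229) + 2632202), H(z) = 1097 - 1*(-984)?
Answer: 4349071/18914419313695 - 3*I*sqrt(83406)/18914419313695 ≈ 2.2993e-7 - 4.5806e-11*I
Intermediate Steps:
H(z) = 2081 (H(z) = 1097 + 984 = 2081)
T = 3*I*sqrt(83406) (T = sqrt((-935627 - 2447229) + 2632202) = sqrt(-3382856 + 2632202) = sqrt(-750654) = 3*I*sqrt(83406) ≈ 866.4*I)
n = 3*I*sqrt(83406) ≈ 866.4*I
1/(n + (4346990 + H(-1283))) = 1/(3*I*sqrt(83406) + (4346990 + 2081)) = 1/(3*I*sqrt(83406) + 4349071) = 1/(4349071 + 3*I*sqrt(83406))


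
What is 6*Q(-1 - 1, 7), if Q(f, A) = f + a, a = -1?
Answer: -18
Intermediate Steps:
Q(f, A) = -1 + f (Q(f, A) = f - 1 = -1 + f)
6*Q(-1 - 1, 7) = 6*(-1 + (-1 - 1)) = 6*(-1 - 2) = 6*(-3) = -18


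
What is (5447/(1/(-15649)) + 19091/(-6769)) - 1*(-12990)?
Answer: -576902346988/6769 ≈ -8.5227e+7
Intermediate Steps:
(5447/(1/(-15649)) + 19091/(-6769)) - 1*(-12990) = (5447/(-1/15649) + 19091*(-1/6769)) + 12990 = (5447*(-15649) - 19091/6769) + 12990 = (-85240103 - 19091/6769) + 12990 = -576990276298/6769 + 12990 = -576902346988/6769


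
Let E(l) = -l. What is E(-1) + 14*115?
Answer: 1611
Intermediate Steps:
E(-1) + 14*115 = -1*(-1) + 14*115 = 1 + 1610 = 1611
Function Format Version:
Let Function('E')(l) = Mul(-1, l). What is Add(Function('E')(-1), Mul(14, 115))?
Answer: 1611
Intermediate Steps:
Add(Function('E')(-1), Mul(14, 115)) = Add(Mul(-1, -1), Mul(14, 115)) = Add(1, 1610) = 1611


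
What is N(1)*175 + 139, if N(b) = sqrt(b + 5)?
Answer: 139 + 175*sqrt(6) ≈ 567.66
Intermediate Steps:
N(b) = sqrt(5 + b)
N(1)*175 + 139 = sqrt(5 + 1)*175 + 139 = sqrt(6)*175 + 139 = 175*sqrt(6) + 139 = 139 + 175*sqrt(6)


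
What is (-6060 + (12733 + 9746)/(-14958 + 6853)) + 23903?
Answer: 144595036/8105 ≈ 17840.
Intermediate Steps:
(-6060 + (12733 + 9746)/(-14958 + 6853)) + 23903 = (-6060 + 22479/(-8105)) + 23903 = (-6060 + 22479*(-1/8105)) + 23903 = (-6060 - 22479/8105) + 23903 = -49138779/8105 + 23903 = 144595036/8105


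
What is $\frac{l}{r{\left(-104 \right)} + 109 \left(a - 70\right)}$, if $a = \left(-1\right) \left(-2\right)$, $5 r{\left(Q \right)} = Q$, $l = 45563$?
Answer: $- \frac{227815}{37164} \approx -6.13$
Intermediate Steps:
$r{\left(Q \right)} = \frac{Q}{5}$
$a = 2$
$\frac{l}{r{\left(-104 \right)} + 109 \left(a - 70\right)} = \frac{45563}{\frac{1}{5} \left(-104\right) + 109 \left(2 - 70\right)} = \frac{45563}{- \frac{104}{5} + 109 \left(-68\right)} = \frac{45563}{- \frac{104}{5} - 7412} = \frac{45563}{- \frac{37164}{5}} = 45563 \left(- \frac{5}{37164}\right) = - \frac{227815}{37164}$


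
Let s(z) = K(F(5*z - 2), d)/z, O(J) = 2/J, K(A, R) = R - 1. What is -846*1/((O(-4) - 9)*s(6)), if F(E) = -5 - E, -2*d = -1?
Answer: -20304/19 ≈ -1068.6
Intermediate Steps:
d = ½ (d = -½*(-1) = ½ ≈ 0.50000)
K(A, R) = -1 + R
s(z) = -1/(2*z) (s(z) = (-1 + ½)/z = -1/(2*z))
-846*1/((O(-4) - 9)*s(6)) = -846*(-12/(2/(-4) - 9)) = -846*(-12/(2*(-¼) - 9)) = -846*(-12/(-½ - 9)) = -846/((-1/12*(-19/2))) = -846/19/24 = -846*24/19 = -20304/19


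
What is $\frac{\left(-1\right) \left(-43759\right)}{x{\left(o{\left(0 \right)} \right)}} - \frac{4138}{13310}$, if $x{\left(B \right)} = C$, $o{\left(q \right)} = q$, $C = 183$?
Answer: $\frac{290837518}{1217865} \approx 238.81$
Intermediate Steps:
$x{\left(B \right)} = 183$
$\frac{\left(-1\right) \left(-43759\right)}{x{\left(o{\left(0 \right)} \right)}} - \frac{4138}{13310} = \frac{\left(-1\right) \left(-43759\right)}{183} - \frac{4138}{13310} = 43759 \cdot \frac{1}{183} - \frac{2069}{6655} = \frac{43759}{183} - \frac{2069}{6655} = \frac{290837518}{1217865}$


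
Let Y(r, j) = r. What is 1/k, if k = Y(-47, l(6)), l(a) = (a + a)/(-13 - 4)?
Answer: -1/47 ≈ -0.021277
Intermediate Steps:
l(a) = -2*a/17 (l(a) = (2*a)/(-17) = (2*a)*(-1/17) = -2*a/17)
k = -47
1/k = 1/(-47) = -1/47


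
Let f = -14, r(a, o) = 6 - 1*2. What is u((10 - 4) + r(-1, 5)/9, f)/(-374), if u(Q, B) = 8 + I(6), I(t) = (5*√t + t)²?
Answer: -97/187 - 30*√6/187 ≈ -0.91168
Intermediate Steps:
r(a, o) = 4 (r(a, o) = 6 - 2 = 4)
I(t) = (t + 5*√t)²
u(Q, B) = 8 + (6 + 5*√6)²
u((10 - 4) + r(-1, 5)/9, f)/(-374) = (194 + 60*√6)/(-374) = (194 + 60*√6)*(-1/374) = -97/187 - 30*√6/187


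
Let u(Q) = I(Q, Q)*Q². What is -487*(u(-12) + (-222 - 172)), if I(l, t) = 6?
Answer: -228890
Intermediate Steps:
u(Q) = 6*Q²
-487*(u(-12) + (-222 - 172)) = -487*(6*(-12)² + (-222 - 172)) = -487*(6*144 - 394) = -487*(864 - 394) = -487*470 = -228890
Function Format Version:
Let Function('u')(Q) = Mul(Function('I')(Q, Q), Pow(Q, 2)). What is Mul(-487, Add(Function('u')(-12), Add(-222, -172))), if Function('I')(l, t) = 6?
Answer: -228890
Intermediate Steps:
Function('u')(Q) = Mul(6, Pow(Q, 2))
Mul(-487, Add(Function('u')(-12), Add(-222, -172))) = Mul(-487, Add(Mul(6, Pow(-12, 2)), Add(-222, -172))) = Mul(-487, Add(Mul(6, 144), -394)) = Mul(-487, Add(864, -394)) = Mul(-487, 470) = -228890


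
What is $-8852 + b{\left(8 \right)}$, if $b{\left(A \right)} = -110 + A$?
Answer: $-8954$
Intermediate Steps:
$-8852 + b{\left(8 \right)} = -8852 + \left(-110 + 8\right) = -8852 - 102 = -8954$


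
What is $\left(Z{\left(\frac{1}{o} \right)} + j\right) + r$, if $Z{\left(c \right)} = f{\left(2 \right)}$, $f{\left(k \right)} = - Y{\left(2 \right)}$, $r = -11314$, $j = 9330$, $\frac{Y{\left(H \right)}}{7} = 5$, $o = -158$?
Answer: $-2019$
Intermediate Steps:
$Y{\left(H \right)} = 35$ ($Y{\left(H \right)} = 7 \cdot 5 = 35$)
$f{\left(k \right)} = -35$ ($f{\left(k \right)} = \left(-1\right) 35 = -35$)
$Z{\left(c \right)} = -35$
$\left(Z{\left(\frac{1}{o} \right)} + j\right) + r = \left(-35 + 9330\right) - 11314 = 9295 - 11314 = -2019$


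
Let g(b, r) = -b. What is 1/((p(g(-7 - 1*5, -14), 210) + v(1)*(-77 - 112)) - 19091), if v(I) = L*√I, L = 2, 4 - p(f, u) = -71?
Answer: -1/19394 ≈ -5.1562e-5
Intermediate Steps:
p(f, u) = 75 (p(f, u) = 4 - 1*(-71) = 4 + 71 = 75)
v(I) = 2*√I
1/((p(g(-7 - 1*5, -14), 210) + v(1)*(-77 - 112)) - 19091) = 1/((75 + (2*√1)*(-77 - 112)) - 19091) = 1/((75 + (2*1)*(-189)) - 19091) = 1/((75 + 2*(-189)) - 19091) = 1/((75 - 378) - 19091) = 1/(-303 - 19091) = 1/(-19394) = -1/19394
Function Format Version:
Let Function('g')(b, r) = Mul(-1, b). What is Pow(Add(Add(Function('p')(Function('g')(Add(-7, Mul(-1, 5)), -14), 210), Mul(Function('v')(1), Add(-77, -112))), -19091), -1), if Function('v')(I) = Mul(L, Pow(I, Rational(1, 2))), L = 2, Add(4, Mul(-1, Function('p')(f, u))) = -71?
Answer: Rational(-1, 19394) ≈ -5.1562e-5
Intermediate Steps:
Function('p')(f, u) = 75 (Function('p')(f, u) = Add(4, Mul(-1, -71)) = Add(4, 71) = 75)
Function('v')(I) = Mul(2, Pow(I, Rational(1, 2)))
Pow(Add(Add(Function('p')(Function('g')(Add(-7, Mul(-1, 5)), -14), 210), Mul(Function('v')(1), Add(-77, -112))), -19091), -1) = Pow(Add(Add(75, Mul(Mul(2, Pow(1, Rational(1, 2))), Add(-77, -112))), -19091), -1) = Pow(Add(Add(75, Mul(Mul(2, 1), -189)), -19091), -1) = Pow(Add(Add(75, Mul(2, -189)), -19091), -1) = Pow(Add(Add(75, -378), -19091), -1) = Pow(Add(-303, -19091), -1) = Pow(-19394, -1) = Rational(-1, 19394)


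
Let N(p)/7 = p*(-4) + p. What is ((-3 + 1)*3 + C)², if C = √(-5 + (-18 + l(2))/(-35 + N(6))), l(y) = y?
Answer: (-966 + I*√127029)²/25921 ≈ 31.099 - 26.565*I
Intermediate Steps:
N(p) = -21*p (N(p) = 7*(p*(-4) + p) = 7*(-4*p + p) = 7*(-3*p) = -21*p)
C = I*√127029/161 (C = √(-5 + (-18 + 2)/(-35 - 21*6)) = √(-5 - 16/(-35 - 126)) = √(-5 - 16/(-161)) = √(-5 - 16*(-1/161)) = √(-5 + 16/161) = √(-789/161) = I*√127029/161 ≈ 2.2137*I)
((-3 + 1)*3 + C)² = ((-3 + 1)*3 + I*√127029/161)² = (-2*3 + I*√127029/161)² = (-6 + I*√127029/161)²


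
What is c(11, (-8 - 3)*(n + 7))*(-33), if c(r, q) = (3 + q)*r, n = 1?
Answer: 30855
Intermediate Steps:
c(r, q) = r*(3 + q)
c(11, (-8 - 3)*(n + 7))*(-33) = (11*(3 + (-8 - 3)*(1 + 7)))*(-33) = (11*(3 - 11*8))*(-33) = (11*(3 - 88))*(-33) = (11*(-85))*(-33) = -935*(-33) = 30855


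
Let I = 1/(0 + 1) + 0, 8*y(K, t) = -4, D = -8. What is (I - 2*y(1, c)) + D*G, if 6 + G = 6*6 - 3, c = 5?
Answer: -214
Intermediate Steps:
y(K, t) = -1/2 (y(K, t) = (1/8)*(-4) = -1/2)
I = 1 (I = 1/1 + 0 = 1 + 0 = 1)
G = 27 (G = -6 + (6*6 - 3) = -6 + (36 - 3) = -6 + 33 = 27)
(I - 2*y(1, c)) + D*G = (1 - 2*(-1/2)) - 8*27 = (1 + 1) - 216 = 2 - 216 = -214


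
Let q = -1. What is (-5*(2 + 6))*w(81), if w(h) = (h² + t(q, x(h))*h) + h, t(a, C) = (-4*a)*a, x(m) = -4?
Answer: -252720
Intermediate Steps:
t(a, C) = -4*a²
w(h) = h² - 3*h (w(h) = (h² + (-4*(-1)²)*h) + h = (h² + (-4*1)*h) + h = (h² - 4*h) + h = h² - 3*h)
(-5*(2 + 6))*w(81) = (-5*(2 + 6))*(81*(-3 + 81)) = (-5*8)*(81*78) = -40*6318 = -252720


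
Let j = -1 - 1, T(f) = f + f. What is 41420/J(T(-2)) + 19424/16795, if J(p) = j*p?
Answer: 173951073/33590 ≈ 5178.7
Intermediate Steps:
T(f) = 2*f
j = -2
J(p) = -2*p
41420/J(T(-2)) + 19424/16795 = 41420/((-4*(-2))) + 19424/16795 = 41420/((-2*(-4))) + 19424*(1/16795) = 41420/8 + 19424/16795 = 41420*(⅛) + 19424/16795 = 10355/2 + 19424/16795 = 173951073/33590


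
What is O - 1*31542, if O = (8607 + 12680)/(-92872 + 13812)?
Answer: -2493731807/79060 ≈ -31542.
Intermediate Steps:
O = -21287/79060 (O = 21287/(-79060) = 21287*(-1/79060) = -21287/79060 ≈ -0.26925)
O - 1*31542 = -21287/79060 - 1*31542 = -21287/79060 - 31542 = -2493731807/79060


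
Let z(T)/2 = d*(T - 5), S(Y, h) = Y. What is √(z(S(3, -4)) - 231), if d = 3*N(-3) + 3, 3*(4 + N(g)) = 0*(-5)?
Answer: I*√195 ≈ 13.964*I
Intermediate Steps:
N(g) = -4 (N(g) = -4 + (0*(-5))/3 = -4 + (⅓)*0 = -4 + 0 = -4)
d = -9 (d = 3*(-4) + 3 = -12 + 3 = -9)
z(T) = 90 - 18*T (z(T) = 2*(-9*(T - 5)) = 2*(-9*(-5 + T)) = 2*(45 - 9*T) = 90 - 18*T)
√(z(S(3, -4)) - 231) = √((90 - 18*3) - 231) = √((90 - 54) - 231) = √(36 - 231) = √(-195) = I*√195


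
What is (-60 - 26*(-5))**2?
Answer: 4900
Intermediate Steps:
(-60 - 26*(-5))**2 = (-60 + 130)**2 = 70**2 = 4900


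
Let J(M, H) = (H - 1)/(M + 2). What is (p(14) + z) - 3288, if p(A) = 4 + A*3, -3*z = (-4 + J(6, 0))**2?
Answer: -207851/64 ≈ -3247.7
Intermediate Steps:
J(M, H) = (-1 + H)/(2 + M)
z = -363/64 (z = -(-4 + (-1 + 0)/(2 + 6))**2/3 = -(-4 - 1/8)**2/3 = -(-33/8)**2/3 = -1/3*1089/64 = -363/64 ≈ -5.6719)
p(A) = 4 + 3*A
(p(14) + z) - 3288 = ((4 + 3*14) - 363/64) - 3288 = ((4 + 42) - 363/64) - 3288 = (46 - 363/64) - 3288 = 2581/64 - 3288 = -207851/64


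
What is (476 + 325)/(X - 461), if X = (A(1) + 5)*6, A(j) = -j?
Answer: -801/437 ≈ -1.8330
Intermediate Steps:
X = 24 (X = (-1*1 + 5)*6 = (-1 + 5)*6 = 4*6 = 24)
(476 + 325)/(X - 461) = (476 + 325)/(24 - 461) = 801/(-437) = 801*(-1/437) = -801/437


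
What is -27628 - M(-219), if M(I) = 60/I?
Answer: -2016824/73 ≈ -27628.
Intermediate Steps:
-27628 - M(-219) = -27628 - 60/(-219) = -27628 - 60*(-1)/219 = -27628 - 1*(-20/73) = -27628 + 20/73 = -2016824/73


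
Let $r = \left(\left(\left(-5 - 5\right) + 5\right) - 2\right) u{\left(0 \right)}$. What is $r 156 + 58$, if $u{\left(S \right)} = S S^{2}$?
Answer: $58$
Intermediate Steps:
$u{\left(S \right)} = S^{3}$
$r = 0$ ($r = \left(\left(\left(-5 - 5\right) + 5\right) - 2\right) 0^{3} = \left(\left(-10 + 5\right) - 2\right) 0 = \left(-5 - 2\right) 0 = \left(-7\right) 0 = 0$)
$r 156 + 58 = 0 \cdot 156 + 58 = 0 + 58 = 58$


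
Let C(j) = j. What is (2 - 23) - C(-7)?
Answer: -14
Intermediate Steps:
(2 - 23) - C(-7) = (2 - 23) - 1*(-7) = -21 + 7 = -14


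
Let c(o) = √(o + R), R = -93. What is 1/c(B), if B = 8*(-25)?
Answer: -I*√293/293 ≈ -0.058421*I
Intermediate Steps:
B = -200
c(o) = √(-93 + o) (c(o) = √(o - 93) = √(-93 + o))
1/c(B) = 1/(√(-93 - 200)) = 1/(√(-293)) = 1/(I*√293) = -I*√293/293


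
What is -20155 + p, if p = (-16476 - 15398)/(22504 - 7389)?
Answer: -304674699/15115 ≈ -20157.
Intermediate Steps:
p = -31874/15115 ≈ -2.1088
-20155 + p = -20155 - 31874/15115 = -304674699/15115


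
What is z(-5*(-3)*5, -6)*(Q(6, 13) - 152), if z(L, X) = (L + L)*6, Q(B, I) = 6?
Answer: -131400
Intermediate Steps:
z(L, X) = 12*L (z(L, X) = (2*L)*6 = 12*L)
z(-5*(-3)*5, -6)*(Q(6, 13) - 152) = (12*(-5*(-3)*5))*(6 - 152) = (12*(15*5))*(-146) = (12*75)*(-146) = 900*(-146) = -131400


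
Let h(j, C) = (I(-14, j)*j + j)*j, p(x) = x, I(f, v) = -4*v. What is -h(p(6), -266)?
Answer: 828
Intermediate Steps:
h(j, C) = j*(j - 4*j**2) (h(j, C) = ((-4*j)*j + j)*j = (-4*j**2 + j)*j = (j - 4*j**2)*j = j*(j - 4*j**2))
-h(p(6), -266) = -6**2*(1 - 4*6) = -36*(1 - 24) = -36*(-23) = -1*(-828) = 828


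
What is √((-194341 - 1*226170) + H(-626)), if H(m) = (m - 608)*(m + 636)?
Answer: I*√432851 ≈ 657.91*I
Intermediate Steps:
H(m) = (-608 + m)*(636 + m)
√((-194341 - 1*226170) + H(-626)) = √((-194341 - 1*226170) + (-386688 + (-626)² + 28*(-626))) = √((-194341 - 226170) + (-386688 + 391876 - 17528)) = √(-420511 - 12340) = √(-432851) = I*√432851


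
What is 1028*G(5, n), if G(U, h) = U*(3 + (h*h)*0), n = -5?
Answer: 15420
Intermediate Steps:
G(U, h) = 3*U (G(U, h) = U*(3 + h²*0) = U*(3 + 0) = U*3 = 3*U)
1028*G(5, n) = 1028*(3*5) = 1028*15 = 15420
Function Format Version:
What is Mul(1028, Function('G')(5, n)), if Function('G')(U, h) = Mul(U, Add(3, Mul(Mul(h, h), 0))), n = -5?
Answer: 15420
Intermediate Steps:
Function('G')(U, h) = Mul(3, U) (Function('G')(U, h) = Mul(U, Add(3, Mul(Pow(h, 2), 0))) = Mul(U, Add(3, 0)) = Mul(U, 3) = Mul(3, U))
Mul(1028, Function('G')(5, n)) = Mul(1028, Mul(3, 5)) = Mul(1028, 15) = 15420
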